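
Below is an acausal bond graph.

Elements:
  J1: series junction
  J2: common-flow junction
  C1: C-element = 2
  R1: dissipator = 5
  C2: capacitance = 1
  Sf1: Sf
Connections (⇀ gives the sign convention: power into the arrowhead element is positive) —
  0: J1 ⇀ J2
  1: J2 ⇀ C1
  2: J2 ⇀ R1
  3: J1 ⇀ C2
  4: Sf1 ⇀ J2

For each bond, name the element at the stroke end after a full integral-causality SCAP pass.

b0 →J2
b1 →J2
b2 →J2
b3 →J1
b4 →Sf1

β4 |Sf1  (Sf1: flow source, stroke at near end)
β0 |J2  (J2: bond 4 brought flow, rest push out)
β1 |J2  (1-jn J2 has f-setter on 4)
β2 |J2  (J2: bond 4 brought flow, rest push out)
β3 |J1  (common-f at J1 fixed by 0)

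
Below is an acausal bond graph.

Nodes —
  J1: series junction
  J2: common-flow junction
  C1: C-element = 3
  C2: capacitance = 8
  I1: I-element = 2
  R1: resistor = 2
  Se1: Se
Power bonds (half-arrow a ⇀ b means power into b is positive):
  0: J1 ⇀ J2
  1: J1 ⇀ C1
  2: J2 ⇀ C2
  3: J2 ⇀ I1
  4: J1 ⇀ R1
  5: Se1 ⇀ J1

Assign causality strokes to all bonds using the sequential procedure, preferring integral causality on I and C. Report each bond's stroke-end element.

bond 0 →J2
bond 1 →J1
bond 2 →J2
bond 3 →I1
bond 4 →J1
bond 5 →J1

b5 |J1  (Se1: effort source, stroke at far end)
b1 |J1  (C1 outputs effort q/C1)
b2 |J2  (C2 outputs effort q/C2)
b3 |I1  (I1: I, integral causality)
b0 |J2  (J2: bond 3 brought flow, rest push out)
b4 |J1  (J1: bond 0 brought flow, rest push out)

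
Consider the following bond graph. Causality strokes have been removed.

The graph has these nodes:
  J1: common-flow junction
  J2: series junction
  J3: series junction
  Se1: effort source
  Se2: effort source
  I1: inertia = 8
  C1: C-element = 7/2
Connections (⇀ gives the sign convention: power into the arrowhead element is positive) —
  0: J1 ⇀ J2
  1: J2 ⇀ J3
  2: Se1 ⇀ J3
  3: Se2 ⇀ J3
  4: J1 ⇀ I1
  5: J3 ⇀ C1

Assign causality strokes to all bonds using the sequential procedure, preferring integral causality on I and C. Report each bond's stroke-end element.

β0 stroke→J1
β1 stroke→J2
β2 stroke→J3
β3 stroke→J3
β4 stroke→I1
β5 stroke→J3

bond 2 stroke at J3  (Se1 fixes effort; stroke away)
bond 3 stroke at J3  (source Se2 imposes e)
bond 4 stroke at I1  (I1: I, integral causality)
bond 0 stroke at J1  (common-f at J1 fixed by 4)
bond 1 stroke at J2  (J2: bond 0 brought flow, rest push out)
bond 5 stroke at J3  (1-jn J3 has f-setter on 1)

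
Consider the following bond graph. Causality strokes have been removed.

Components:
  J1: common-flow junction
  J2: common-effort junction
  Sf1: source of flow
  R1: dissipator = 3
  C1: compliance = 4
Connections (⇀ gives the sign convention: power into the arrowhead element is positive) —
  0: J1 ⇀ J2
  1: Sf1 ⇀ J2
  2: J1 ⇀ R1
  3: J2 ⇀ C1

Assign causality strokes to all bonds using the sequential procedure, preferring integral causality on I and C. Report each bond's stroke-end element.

b0 stroke→J1
b1 stroke→Sf1
b2 stroke→R1
b3 stroke→J2

b1 stroke at Sf1  (Sf1 fixes flow; stroke at Sf1)
b3 stroke at J2  (prefer integral on C1)
b0 stroke at J1  (J2 effort already set via bond 3)
b2 stroke at R1  (J1 needs exactly one f-in)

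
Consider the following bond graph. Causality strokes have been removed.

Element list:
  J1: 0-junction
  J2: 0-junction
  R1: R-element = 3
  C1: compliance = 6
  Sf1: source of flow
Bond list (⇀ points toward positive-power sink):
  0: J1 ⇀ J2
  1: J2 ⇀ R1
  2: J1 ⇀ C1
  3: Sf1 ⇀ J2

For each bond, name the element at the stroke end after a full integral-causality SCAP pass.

β3 →Sf1  (Sf1 (Sf) sets flow on bond)
β2 →J1  (C1 outputs effort q/C1)
β0 →J2  (0-jn J1 has e-setter on 2)
β1 →R1  (0-jn J2 has e-setter on 0)

b0 stroke at J2
b1 stroke at R1
b2 stroke at J1
b3 stroke at Sf1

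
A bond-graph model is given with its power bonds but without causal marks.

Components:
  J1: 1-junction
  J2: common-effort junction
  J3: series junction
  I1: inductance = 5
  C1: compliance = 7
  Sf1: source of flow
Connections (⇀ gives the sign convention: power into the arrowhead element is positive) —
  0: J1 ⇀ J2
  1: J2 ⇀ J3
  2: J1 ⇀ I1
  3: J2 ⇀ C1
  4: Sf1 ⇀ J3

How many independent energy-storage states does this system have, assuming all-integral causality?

b4 |Sf1  (source Sf1 imposes f)
b1 |J3  (common-f at J3 fixed by 4)
b2 |I1  (I1 integral (f out))
b0 |J1  (1-jn J1 has f-setter on 2)
b3 |J2  (J2: last free bond brings effort in)

2  (C1, I1 all integral)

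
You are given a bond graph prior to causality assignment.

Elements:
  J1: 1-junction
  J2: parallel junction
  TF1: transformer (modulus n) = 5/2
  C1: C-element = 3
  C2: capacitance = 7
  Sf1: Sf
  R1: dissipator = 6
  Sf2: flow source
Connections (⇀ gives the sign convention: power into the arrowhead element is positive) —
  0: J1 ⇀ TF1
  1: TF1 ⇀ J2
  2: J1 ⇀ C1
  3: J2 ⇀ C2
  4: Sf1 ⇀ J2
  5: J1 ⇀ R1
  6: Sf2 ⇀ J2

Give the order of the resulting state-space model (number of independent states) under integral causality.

bond 4 →Sf1  (Sf1 fixes flow; stroke at Sf1)
bond 6 →Sf2  (Sf2 fixes flow; stroke at Sf2)
bond 2 →J1  (C1: C, integral causality)
bond 3 →J2  (C2 outputs effort q/C2)
bond 1 →TF1  (J2 effort already set via bond 3)
bond 0 →J1  (TF1 one-in-one-out from 1)
bond 5 →R1  (closing 1-jn rule on J1)

2  (C1, C2 all integral)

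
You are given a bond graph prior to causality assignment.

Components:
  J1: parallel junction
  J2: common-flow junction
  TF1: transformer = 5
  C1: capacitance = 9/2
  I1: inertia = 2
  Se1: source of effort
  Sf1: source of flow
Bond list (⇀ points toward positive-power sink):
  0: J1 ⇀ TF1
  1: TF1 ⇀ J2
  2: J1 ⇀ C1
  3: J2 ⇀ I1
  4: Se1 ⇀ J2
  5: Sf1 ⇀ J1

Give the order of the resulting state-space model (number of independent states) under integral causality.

2  (C1, I1 all integral)

#4 stroke→J2  (Se1: effort source, stroke at far end)
#5 stroke→Sf1  (Sf1 (Sf) sets flow on bond)
#2 stroke→J1  (C1 outputs effort q/C1)
#0 stroke→TF1  (J1 effort already set via bond 2)
#1 stroke→J2  (through TF1, causality passes straight; one stroke at TF1)
#3 stroke→I1  (J2 needs exactly one f-in)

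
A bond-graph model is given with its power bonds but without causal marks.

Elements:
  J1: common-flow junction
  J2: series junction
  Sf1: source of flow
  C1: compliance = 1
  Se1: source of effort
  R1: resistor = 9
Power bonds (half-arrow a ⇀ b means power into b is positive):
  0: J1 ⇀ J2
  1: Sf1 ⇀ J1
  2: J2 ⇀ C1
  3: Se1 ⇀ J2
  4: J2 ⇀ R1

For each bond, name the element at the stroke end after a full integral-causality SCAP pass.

β0 |J1
β1 |Sf1
β2 |J2
β3 |J2
β4 |J2

bond 1 stroke→Sf1  (Sf1: flow source, stroke at near end)
bond 3 stroke→J2  (Se1 fixes effort; stroke away)
bond 0 stroke→J1  (common-f at J1 fixed by 1)
bond 2 stroke→J2  (J2 flow already set via bond 0)
bond 4 stroke→J2  (1-jn J2 has f-setter on 0)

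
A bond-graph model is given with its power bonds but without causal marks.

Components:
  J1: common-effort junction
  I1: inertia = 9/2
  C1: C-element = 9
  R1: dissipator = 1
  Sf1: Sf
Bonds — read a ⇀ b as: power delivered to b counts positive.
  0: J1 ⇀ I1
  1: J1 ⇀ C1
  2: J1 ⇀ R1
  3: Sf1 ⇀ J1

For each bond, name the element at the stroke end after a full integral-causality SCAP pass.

b0 stroke→I1
b1 stroke→J1
b2 stroke→R1
b3 stroke→Sf1

b3 stroke at Sf1  (Sf1: flow source, stroke at near end)
b0 stroke at I1  (I1: I, integral causality)
b1 stroke at J1  (prefer integral on C1)
b2 stroke at R1  (J1 effort already set via bond 1)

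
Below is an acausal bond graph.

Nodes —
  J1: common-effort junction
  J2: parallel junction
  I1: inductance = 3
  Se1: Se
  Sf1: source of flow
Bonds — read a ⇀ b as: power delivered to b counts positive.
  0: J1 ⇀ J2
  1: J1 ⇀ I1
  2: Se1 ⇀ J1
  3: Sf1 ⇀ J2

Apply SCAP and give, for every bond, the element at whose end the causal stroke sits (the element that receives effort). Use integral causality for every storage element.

bond 2 stroke at J1  (Se1 (Se) sets effort on bond)
bond 3 stroke at Sf1  (Sf1: flow source, stroke at near end)
bond 0 stroke at J2  (J1 effort already set via bond 2)
bond 1 stroke at I1  (J1: bond 2 brought effort, rest push out)

β0 stroke at J2
β1 stroke at I1
β2 stroke at J1
β3 stroke at Sf1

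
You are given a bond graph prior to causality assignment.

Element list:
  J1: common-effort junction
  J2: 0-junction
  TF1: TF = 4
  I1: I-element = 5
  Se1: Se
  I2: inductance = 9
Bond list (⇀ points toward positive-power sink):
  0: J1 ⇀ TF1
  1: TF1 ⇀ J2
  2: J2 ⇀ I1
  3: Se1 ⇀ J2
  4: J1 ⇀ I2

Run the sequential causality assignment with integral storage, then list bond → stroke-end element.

bond 3 stroke at J2  (Se1 fixes effort; stroke away)
bond 1 stroke at TF1  (J2: bond 3 brought effort, rest push out)
bond 2 stroke at I1  (J2: bond 3 brought effort, rest push out)
bond 0 stroke at J1  (through TF1, causality passes straight; one stroke at TF1)
bond 4 stroke at I2  (J1: bond 0 brought effort, rest push out)

β0 →J1
β1 →TF1
β2 →I1
β3 →J2
β4 →I2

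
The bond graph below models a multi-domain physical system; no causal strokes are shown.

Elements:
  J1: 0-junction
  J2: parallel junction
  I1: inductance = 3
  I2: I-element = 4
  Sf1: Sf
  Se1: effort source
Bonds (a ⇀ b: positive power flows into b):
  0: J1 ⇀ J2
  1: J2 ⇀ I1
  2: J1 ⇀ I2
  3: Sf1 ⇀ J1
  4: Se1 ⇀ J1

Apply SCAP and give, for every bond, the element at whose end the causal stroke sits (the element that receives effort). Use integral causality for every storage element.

b0 →J2
b1 →I1
b2 →I2
b3 →Sf1
b4 →J1

#3 stroke at Sf1  (Sf1 fixes flow; stroke at Sf1)
#4 stroke at J1  (Se1: effort source, stroke at far end)
#0 stroke at J2  (J1: bond 4 brought effort, rest push out)
#2 stroke at I2  (0-jn J1 has e-setter on 4)
#1 stroke at I1  (J2 effort already set via bond 0)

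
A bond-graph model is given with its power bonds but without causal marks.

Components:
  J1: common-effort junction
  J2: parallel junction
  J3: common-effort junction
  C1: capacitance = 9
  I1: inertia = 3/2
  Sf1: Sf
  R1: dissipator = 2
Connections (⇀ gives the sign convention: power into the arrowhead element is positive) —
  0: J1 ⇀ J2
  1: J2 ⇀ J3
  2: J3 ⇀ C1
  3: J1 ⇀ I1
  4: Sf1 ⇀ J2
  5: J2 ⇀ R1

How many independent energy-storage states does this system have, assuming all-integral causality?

bond 4 →Sf1  (Sf1 fixes flow; stroke at Sf1)
bond 2 →J3  (C1: C, integral causality)
bond 1 →J2  (0-jn J3 has e-setter on 2)
bond 0 →J1  (J2: bond 1 brought effort, rest push out)
bond 5 →R1  (common-e at J2 fixed by 1)
bond 3 →I1  (J1: bond 0 brought effort, rest push out)

2  (C1, I1 all integral)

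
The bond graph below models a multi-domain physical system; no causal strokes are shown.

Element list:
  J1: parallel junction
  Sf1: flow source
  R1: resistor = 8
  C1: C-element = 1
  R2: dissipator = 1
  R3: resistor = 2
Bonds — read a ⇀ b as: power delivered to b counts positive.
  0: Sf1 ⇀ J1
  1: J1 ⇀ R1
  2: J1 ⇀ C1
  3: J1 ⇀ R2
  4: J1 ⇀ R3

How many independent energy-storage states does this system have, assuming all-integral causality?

1  (C1 all integral)

β0 →Sf1  (Sf1: flow source, stroke at near end)
β2 →J1  (C1: C, integral causality)
β1 →R1  (0-jn J1 has e-setter on 2)
β3 →R2  (0-jn J1 has e-setter on 2)
β4 →R3  (J1: bond 2 brought effort, rest push out)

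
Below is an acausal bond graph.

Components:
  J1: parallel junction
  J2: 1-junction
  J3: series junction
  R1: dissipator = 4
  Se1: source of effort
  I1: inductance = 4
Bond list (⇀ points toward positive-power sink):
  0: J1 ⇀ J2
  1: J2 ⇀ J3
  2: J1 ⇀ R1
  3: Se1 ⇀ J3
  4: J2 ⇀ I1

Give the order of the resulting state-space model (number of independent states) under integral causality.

bond 3 →J3  (Se1: effort source, stroke at far end)
bond 1 →J2  (J3 needs exactly one f-in)
bond 4 →I1  (I1: I, integral causality)
bond 0 →J2  (1-jn J2 has f-setter on 4)
bond 2 →J1  (closing 0-jn rule on J1)

1  (I1 all integral)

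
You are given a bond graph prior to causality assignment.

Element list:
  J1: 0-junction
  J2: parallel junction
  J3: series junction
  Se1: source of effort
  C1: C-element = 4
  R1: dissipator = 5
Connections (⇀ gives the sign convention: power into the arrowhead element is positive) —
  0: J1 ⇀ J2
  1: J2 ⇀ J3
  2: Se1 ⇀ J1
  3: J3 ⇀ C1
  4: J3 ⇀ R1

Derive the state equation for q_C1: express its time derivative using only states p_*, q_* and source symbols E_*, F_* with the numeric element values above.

dq_C1/dt = E_Se1/5 - q_C1/20

#2 →J1  (Se1 fixes effort; stroke away)
#0 →J2  (J1 effort already set via bond 2)
#1 →J3  (J2: bond 0 brought effort, rest push out)
#3 →J3  (C1 integral (e out))
#4 →R1  (closing 1-jn rule on J3)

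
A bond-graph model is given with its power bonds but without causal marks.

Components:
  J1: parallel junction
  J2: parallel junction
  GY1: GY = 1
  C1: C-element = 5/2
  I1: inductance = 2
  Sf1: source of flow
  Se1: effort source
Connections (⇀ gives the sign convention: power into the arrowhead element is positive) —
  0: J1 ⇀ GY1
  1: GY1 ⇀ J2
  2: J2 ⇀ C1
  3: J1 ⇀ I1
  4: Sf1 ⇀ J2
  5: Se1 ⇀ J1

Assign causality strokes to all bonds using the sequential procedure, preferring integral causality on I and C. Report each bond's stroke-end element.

β0 stroke at GY1
β1 stroke at GY1
β2 stroke at J2
β3 stroke at I1
β4 stroke at Sf1
β5 stroke at J1

#4 →Sf1  (Sf1: flow source, stroke at near end)
#5 →J1  (source Se1 imposes e)
#0 →GY1  (common-e at J1 fixed by 5)
#3 →I1  (common-e at J1 fixed by 5)
#1 →GY1  (GY1 both-in/both-out from 0)
#2 →J2  (closing 0-jn rule on J2)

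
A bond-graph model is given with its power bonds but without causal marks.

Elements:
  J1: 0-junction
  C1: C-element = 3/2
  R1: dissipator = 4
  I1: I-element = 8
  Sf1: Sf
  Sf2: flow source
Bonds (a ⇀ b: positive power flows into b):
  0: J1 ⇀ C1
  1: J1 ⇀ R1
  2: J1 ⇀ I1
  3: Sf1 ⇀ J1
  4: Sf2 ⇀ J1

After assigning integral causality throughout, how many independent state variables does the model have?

bond 3 stroke→Sf1  (source Sf1 imposes f)
bond 4 stroke→Sf2  (Sf2 fixes flow; stroke at Sf2)
bond 0 stroke→J1  (prefer integral on C1)
bond 1 stroke→R1  (common-e at J1 fixed by 0)
bond 2 stroke→I1  (0-jn J1 has e-setter on 0)

2  (C1, I1 all integral)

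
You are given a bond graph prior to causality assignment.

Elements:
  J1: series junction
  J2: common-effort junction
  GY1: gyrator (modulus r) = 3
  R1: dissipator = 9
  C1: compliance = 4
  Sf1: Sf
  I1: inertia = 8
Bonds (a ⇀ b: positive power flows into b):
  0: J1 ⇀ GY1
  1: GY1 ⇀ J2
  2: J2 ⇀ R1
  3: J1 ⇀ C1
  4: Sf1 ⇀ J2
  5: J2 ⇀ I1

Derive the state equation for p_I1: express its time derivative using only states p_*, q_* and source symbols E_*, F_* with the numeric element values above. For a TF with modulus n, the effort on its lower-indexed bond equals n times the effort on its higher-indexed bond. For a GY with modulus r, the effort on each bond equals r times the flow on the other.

β4 →Sf1  (Sf1 fixes flow; stroke at Sf1)
β3 →J1  (C1: C, integral causality)
β0 →GY1  (closing 1-jn rule on J1)
β1 →GY1  (GY GY1: same side as bond 0)
β5 →I1  (prefer integral on I1)
β2 →J2  (J2: last free bond brings effort in)

dp_I1/dt = 9*F_Sf1 - 9*p_I1/8 - 3*q_C1/4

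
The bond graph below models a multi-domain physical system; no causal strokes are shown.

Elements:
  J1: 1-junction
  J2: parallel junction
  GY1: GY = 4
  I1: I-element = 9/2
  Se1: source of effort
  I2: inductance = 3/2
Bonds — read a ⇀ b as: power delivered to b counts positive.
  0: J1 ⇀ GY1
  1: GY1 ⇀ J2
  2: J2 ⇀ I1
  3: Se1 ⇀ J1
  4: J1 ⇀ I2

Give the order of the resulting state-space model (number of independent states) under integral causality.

β3 stroke at J1  (source Se1 imposes e)
β2 stroke at I1  (I1 integral (f out))
β1 stroke at J2  (only one effort-in slot at J2)
β0 stroke at J1  (GY1: gyrator matches bond 1)
β4 stroke at I2  (J1: last free bond brings flow in)

2  (I1, I2 all integral)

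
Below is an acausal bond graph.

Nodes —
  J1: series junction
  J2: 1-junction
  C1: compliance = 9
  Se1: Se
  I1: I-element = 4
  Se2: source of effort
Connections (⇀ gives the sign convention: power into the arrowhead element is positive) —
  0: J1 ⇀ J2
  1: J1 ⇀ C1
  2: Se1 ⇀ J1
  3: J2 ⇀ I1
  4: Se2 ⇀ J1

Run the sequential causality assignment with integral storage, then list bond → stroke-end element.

bond 2 |J1  (Se1 (Se) sets effort on bond)
bond 4 |J1  (Se2 (Se) sets effort on bond)
bond 1 |J1  (C1: C, integral causality)
bond 0 |J2  (only one flow-in slot at J1)
bond 3 |I1  (closing 1-jn rule on J2)

#0 stroke at J2
#1 stroke at J1
#2 stroke at J1
#3 stroke at I1
#4 stroke at J1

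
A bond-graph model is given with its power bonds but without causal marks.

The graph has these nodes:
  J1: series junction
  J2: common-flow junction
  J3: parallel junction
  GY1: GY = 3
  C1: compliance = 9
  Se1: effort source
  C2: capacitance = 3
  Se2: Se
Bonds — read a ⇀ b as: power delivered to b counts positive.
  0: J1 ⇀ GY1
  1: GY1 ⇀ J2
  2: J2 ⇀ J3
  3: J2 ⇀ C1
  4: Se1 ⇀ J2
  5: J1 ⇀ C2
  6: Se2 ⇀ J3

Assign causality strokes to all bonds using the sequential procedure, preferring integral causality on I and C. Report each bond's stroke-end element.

b0 |GY1
b1 |GY1
b2 |J2
b3 |J2
b4 |J2
b5 |J1
b6 |J3

β4 →J2  (source Se1 imposes e)
β6 →J3  (Se2 (Se) sets effort on bond)
β2 →J2  (common-e at J3 fixed by 6)
β3 →J2  (C1 integral (e out))
β1 →GY1  (J2 needs exactly one f-in)
β0 →GY1  (GY1: gyrator matches bond 1)
β5 →J1  (J1: bond 0 brought flow, rest push out)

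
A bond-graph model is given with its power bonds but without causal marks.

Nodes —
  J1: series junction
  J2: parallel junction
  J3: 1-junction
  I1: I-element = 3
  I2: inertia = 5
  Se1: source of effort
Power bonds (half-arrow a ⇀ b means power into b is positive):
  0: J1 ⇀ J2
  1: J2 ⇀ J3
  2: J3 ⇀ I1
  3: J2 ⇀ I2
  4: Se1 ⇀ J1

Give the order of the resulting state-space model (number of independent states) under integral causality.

β4 |J1  (Se1 (Se) sets effort on bond)
β0 |J2  (only one flow-in slot at J1)
β1 |J3  (common-e at J2 fixed by 0)
β3 |I2  (0-jn J2 has e-setter on 0)
β2 |I1  (J3: last free bond brings flow in)

2  (I1, I2 all integral)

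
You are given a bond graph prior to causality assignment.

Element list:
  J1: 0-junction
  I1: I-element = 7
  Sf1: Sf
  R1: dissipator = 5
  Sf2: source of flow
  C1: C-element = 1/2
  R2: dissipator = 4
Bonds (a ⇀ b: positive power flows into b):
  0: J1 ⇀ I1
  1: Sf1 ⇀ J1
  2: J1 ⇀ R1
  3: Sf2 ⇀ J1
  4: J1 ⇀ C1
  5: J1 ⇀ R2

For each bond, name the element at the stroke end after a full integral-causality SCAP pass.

#0 |I1
#1 |Sf1
#2 |R1
#3 |Sf2
#4 |J1
#5 |R2

β1 stroke→Sf1  (source Sf1 imposes f)
β3 stroke→Sf2  (source Sf2 imposes f)
β0 stroke→I1  (prefer integral on I1)
β4 stroke→J1  (C1 integral (e out))
β2 stroke→R1  (common-e at J1 fixed by 4)
β5 stroke→R2  (common-e at J1 fixed by 4)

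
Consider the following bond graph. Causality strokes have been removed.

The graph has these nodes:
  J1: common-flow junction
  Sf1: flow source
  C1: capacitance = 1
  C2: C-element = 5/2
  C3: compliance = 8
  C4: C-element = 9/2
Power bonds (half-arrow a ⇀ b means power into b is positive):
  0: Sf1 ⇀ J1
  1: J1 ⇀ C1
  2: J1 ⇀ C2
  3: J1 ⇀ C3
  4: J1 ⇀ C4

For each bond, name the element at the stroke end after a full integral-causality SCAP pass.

bond 0 |Sf1
bond 1 |J1
bond 2 |J1
bond 3 |J1
bond 4 |J1

b0 |Sf1  (Sf1: flow source, stroke at near end)
b1 |J1  (J1: bond 0 brought flow, rest push out)
b2 |J1  (J1: bond 0 brought flow, rest push out)
b3 |J1  (common-f at J1 fixed by 0)
b4 |J1  (common-f at J1 fixed by 0)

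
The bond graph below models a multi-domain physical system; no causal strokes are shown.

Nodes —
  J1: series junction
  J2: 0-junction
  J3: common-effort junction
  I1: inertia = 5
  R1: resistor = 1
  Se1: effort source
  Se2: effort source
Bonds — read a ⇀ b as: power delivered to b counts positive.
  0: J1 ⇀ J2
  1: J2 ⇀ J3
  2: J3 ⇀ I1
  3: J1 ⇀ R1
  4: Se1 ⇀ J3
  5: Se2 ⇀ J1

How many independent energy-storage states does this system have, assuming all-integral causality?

1  (I1 all integral)

bond 4 →J3  (Se1: effort source, stroke at far end)
bond 5 →J1  (Se2: effort source, stroke at far end)
bond 1 →J2  (common-e at J3 fixed by 4)
bond 2 →I1  (common-e at J3 fixed by 4)
bond 0 →J1  (J2: bond 1 brought effort, rest push out)
bond 3 →R1  (J1: last free bond brings flow in)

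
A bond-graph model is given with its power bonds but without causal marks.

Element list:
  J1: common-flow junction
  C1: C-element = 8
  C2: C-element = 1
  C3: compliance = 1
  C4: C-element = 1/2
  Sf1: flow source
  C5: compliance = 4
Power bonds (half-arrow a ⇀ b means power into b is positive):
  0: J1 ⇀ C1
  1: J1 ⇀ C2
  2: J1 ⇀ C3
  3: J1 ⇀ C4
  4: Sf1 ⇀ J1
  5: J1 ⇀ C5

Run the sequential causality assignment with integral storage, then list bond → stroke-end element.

bond 4 stroke→Sf1  (Sf1 fixes flow; stroke at Sf1)
bond 0 stroke→J1  (J1 flow already set via bond 4)
bond 1 stroke→J1  (1-jn J1 has f-setter on 4)
bond 2 stroke→J1  (common-f at J1 fixed by 4)
bond 3 stroke→J1  (common-f at J1 fixed by 4)
bond 5 stroke→J1  (J1: bond 4 brought flow, rest push out)

b0 stroke→J1
b1 stroke→J1
b2 stroke→J1
b3 stroke→J1
b4 stroke→Sf1
b5 stroke→J1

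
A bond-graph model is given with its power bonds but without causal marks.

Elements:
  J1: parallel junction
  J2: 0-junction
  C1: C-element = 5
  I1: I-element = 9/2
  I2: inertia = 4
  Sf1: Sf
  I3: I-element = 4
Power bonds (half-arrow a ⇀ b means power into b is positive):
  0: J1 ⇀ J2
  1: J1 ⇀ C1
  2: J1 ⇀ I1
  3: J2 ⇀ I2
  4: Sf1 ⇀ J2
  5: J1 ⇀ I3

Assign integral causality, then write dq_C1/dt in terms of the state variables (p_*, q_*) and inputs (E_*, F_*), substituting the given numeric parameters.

b4 |Sf1  (Sf1: flow source, stroke at near end)
b1 |J1  (C1 outputs effort q/C1)
b0 |J2  (J1: bond 1 brought effort, rest push out)
b2 |I1  (J1 effort already set via bond 1)
b5 |I3  (J1 effort already set via bond 1)
b3 |I2  (J2: bond 0 brought effort, rest push out)

dq_C1/dt = F_Sf1 - 2*p_I1/9 - p_I2/4 - p_I3/4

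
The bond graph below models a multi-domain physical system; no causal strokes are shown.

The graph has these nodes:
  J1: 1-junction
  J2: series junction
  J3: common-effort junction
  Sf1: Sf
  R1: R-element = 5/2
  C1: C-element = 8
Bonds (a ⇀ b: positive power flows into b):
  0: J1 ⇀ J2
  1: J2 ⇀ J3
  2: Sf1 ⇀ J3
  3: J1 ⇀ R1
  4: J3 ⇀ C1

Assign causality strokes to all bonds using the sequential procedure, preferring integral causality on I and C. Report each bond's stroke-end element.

β0 stroke→J1
β1 stroke→J2
β2 stroke→Sf1
β3 stroke→R1
β4 stroke→J3

b2 →Sf1  (Sf1: flow source, stroke at near end)
b4 →J3  (C1 integral (e out))
b1 →J2  (common-e at J3 fixed by 4)
b0 →J1  (closing 1-jn rule on J2)
b3 →R1  (only one flow-in slot at J1)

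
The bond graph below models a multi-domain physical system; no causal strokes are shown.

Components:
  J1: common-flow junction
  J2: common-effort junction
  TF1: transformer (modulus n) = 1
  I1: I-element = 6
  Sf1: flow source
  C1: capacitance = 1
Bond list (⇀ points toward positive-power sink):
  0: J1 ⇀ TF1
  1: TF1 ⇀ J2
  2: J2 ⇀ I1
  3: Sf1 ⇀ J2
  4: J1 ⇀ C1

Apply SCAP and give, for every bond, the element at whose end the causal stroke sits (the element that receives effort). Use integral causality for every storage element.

#0 stroke at TF1
#1 stroke at J2
#2 stroke at I1
#3 stroke at Sf1
#4 stroke at J1

b3 →Sf1  (Sf1 (Sf) sets flow on bond)
b2 →I1  (prefer integral on I1)
b1 →J2  (closing 0-jn rule on J2)
b0 →TF1  (through TF1, causality passes straight; one stroke at TF1)
b4 →J1  (J1: bond 0 brought flow, rest push out)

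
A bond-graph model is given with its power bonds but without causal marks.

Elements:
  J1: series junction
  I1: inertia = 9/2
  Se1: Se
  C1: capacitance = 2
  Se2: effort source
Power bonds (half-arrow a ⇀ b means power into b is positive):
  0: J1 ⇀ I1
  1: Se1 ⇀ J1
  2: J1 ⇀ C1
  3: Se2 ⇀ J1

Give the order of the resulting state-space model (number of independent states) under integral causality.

2  (C1, I1 all integral)

bond 1 stroke at J1  (Se1 (Se) sets effort on bond)
bond 3 stroke at J1  (Se2: effort source, stroke at far end)
bond 0 stroke at I1  (I1: I, integral causality)
bond 2 stroke at J1  (common-f at J1 fixed by 0)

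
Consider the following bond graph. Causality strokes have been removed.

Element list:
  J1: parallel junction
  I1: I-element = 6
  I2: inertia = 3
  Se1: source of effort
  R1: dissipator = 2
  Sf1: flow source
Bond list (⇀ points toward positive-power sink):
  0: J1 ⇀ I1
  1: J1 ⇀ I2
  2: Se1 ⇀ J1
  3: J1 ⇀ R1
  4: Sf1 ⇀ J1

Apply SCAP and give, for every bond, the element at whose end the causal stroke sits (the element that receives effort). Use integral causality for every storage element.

#2 →J1  (Se1 fixes effort; stroke away)
#4 →Sf1  (Sf1 (Sf) sets flow on bond)
#0 →I1  (0-jn J1 has e-setter on 2)
#1 →I2  (common-e at J1 fixed by 2)
#3 →R1  (J1: bond 2 brought effort, rest push out)

bond 0 stroke→I1
bond 1 stroke→I2
bond 2 stroke→J1
bond 3 stroke→R1
bond 4 stroke→Sf1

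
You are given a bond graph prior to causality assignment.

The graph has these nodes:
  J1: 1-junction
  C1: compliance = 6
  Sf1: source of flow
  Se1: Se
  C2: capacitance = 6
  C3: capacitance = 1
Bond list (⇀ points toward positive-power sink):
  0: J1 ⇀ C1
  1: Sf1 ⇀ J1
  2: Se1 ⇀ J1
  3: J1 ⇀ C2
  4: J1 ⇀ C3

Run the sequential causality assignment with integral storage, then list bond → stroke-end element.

#1 stroke at Sf1  (Sf1 fixes flow; stroke at Sf1)
#2 stroke at J1  (Se1 (Se) sets effort on bond)
#0 stroke at J1  (J1 flow already set via bond 1)
#3 stroke at J1  (J1: bond 1 brought flow, rest push out)
#4 stroke at J1  (J1 flow already set via bond 1)

bond 0 |J1
bond 1 |Sf1
bond 2 |J1
bond 3 |J1
bond 4 |J1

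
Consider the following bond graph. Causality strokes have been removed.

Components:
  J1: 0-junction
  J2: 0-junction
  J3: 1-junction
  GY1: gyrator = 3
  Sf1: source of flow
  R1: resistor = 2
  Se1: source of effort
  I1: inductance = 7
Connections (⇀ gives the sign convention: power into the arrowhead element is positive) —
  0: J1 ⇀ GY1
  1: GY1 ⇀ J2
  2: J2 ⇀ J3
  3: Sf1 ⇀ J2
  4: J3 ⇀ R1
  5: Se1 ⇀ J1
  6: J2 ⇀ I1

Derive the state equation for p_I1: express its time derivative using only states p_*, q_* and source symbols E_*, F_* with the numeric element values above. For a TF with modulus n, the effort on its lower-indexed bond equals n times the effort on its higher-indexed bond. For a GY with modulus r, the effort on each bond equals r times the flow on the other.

bond 3 |Sf1  (Sf1 fixes flow; stroke at Sf1)
bond 5 |J1  (Se1 fixes effort; stroke away)
bond 0 |GY1  (common-e at J1 fixed by 5)
bond 1 |GY1  (GY GY1: same side as bond 0)
bond 6 |I1  (I1: I, integral causality)
bond 2 |J2  (closing 0-jn rule on J2)
bond 4 |J3  (common-f at J3 fixed by 2)

dp_I1/dt = 2*E_Se1/3 + 2*F_Sf1 - 2*p_I1/7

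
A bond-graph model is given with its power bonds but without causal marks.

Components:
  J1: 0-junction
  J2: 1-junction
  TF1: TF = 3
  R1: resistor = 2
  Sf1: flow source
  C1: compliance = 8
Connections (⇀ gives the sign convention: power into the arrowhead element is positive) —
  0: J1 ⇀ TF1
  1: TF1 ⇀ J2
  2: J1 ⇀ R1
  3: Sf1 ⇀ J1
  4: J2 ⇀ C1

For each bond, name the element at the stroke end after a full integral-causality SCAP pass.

#3 stroke→Sf1  (source Sf1 imposes f)
#4 stroke→J2  (C1: C, integral causality)
#1 stroke→TF1  (closing 1-jn rule on J2)
#0 stroke→J1  (TF1: transformer flips bond 1)
#2 stroke→R1  (common-e at J1 fixed by 0)

#0 stroke at J1
#1 stroke at TF1
#2 stroke at R1
#3 stroke at Sf1
#4 stroke at J2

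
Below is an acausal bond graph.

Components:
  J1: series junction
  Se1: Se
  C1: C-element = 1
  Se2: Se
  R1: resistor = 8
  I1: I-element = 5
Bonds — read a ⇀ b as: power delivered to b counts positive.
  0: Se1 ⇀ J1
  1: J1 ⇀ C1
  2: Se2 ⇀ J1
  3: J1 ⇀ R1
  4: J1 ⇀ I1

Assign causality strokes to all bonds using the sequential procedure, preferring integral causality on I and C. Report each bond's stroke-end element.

bond 0 stroke→J1
bond 1 stroke→J1
bond 2 stroke→J1
bond 3 stroke→J1
bond 4 stroke→I1

bond 0 |J1  (Se1 (Se) sets effort on bond)
bond 2 |J1  (Se2: effort source, stroke at far end)
bond 1 |J1  (C1 integral (e out))
bond 4 |I1  (I1 outputs flow p/I1)
bond 3 |J1  (J1 flow already set via bond 4)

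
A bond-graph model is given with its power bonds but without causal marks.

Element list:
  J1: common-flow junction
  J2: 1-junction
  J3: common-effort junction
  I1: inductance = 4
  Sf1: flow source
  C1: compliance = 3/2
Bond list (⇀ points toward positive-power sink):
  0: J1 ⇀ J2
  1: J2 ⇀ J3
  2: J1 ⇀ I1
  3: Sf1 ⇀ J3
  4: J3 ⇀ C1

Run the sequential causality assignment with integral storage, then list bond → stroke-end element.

b3 stroke→Sf1  (Sf1 fixes flow; stroke at Sf1)
b2 stroke→I1  (I1 outputs flow p/I1)
b0 stroke→J1  (J1: bond 2 brought flow, rest push out)
b1 stroke→J2  (common-f at J2 fixed by 0)
b4 stroke→J3  (only one effort-in slot at J3)

#0 |J1
#1 |J2
#2 |I1
#3 |Sf1
#4 |J3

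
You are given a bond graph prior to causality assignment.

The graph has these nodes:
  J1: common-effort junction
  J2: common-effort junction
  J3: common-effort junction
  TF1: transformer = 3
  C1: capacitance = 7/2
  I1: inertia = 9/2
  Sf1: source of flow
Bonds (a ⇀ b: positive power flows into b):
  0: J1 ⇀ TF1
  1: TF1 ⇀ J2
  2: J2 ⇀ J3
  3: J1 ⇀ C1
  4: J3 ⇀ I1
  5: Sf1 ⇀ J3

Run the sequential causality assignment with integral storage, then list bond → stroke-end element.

β0 |TF1
β1 |J2
β2 |J3
β3 |J1
β4 |I1
β5 |Sf1

#5 stroke→Sf1  (Sf1: flow source, stroke at near end)
#3 stroke→J1  (C1 integral (e out))
#0 stroke→TF1  (common-e at J1 fixed by 3)
#1 stroke→J2  (through TF1, causality passes straight; one stroke at TF1)
#2 stroke→J3  (common-e at J2 fixed by 1)
#4 stroke→I1  (J3: bond 2 brought effort, rest push out)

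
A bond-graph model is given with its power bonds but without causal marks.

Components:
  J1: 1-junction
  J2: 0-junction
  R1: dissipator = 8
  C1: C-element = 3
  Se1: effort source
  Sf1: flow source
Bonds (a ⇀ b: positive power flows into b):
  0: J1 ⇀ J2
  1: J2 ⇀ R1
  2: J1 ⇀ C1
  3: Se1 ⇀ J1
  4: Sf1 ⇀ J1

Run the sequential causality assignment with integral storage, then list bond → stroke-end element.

β3 |J1  (source Se1 imposes e)
β4 |Sf1  (Sf1 fixes flow; stroke at Sf1)
β0 |J1  (1-jn J1 has f-setter on 4)
β2 |J1  (J1: bond 4 brought flow, rest push out)
β1 |J2  (J2 needs exactly one e-in)

#0 stroke→J1
#1 stroke→J2
#2 stroke→J1
#3 stroke→J1
#4 stroke→Sf1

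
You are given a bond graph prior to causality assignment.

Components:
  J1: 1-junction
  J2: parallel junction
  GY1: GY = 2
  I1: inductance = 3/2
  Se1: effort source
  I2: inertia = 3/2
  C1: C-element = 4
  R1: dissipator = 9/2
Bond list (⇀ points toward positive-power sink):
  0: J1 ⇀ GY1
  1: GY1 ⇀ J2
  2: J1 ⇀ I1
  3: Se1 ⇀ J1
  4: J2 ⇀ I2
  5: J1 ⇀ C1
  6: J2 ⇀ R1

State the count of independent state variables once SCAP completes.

#3 stroke at J1  (source Se1 imposes e)
#2 stroke at I1  (prefer integral on I1)
#0 stroke at J1  (J1: bond 2 brought flow, rest push out)
#5 stroke at J1  (common-f at J1 fixed by 2)
#1 stroke at J2  (GY GY1: same side as bond 0)
#4 stroke at I2  (J2 effort already set via bond 1)
#6 stroke at R1  (J2 effort already set via bond 1)

3  (C1, I1, I2 all integral)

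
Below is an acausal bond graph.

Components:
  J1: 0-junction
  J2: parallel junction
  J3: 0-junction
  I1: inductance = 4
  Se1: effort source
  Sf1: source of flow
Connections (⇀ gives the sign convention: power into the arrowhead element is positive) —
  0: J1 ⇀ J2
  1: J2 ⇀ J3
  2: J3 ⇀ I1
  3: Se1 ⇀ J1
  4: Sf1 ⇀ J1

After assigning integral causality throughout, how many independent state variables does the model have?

bond 3 stroke at J1  (Se1 fixes effort; stroke away)
bond 4 stroke at Sf1  (Sf1 fixes flow; stroke at Sf1)
bond 0 stroke at J2  (J1 effort already set via bond 3)
bond 1 stroke at J3  (J2 effort already set via bond 0)
bond 2 stroke at I1  (0-jn J3 has e-setter on 1)

1  (I1 all integral)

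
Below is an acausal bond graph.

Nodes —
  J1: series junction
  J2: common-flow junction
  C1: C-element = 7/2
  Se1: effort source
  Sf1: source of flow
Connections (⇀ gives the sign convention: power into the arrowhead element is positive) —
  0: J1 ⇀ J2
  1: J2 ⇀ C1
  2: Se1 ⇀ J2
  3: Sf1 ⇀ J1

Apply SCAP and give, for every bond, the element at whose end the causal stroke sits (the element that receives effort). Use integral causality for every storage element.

#2 →J2  (Se1: effort source, stroke at far end)
#3 →Sf1  (Sf1: flow source, stroke at near end)
#0 →J1  (common-f at J1 fixed by 3)
#1 →J2  (J2 flow already set via bond 0)

#0 stroke at J1
#1 stroke at J2
#2 stroke at J2
#3 stroke at Sf1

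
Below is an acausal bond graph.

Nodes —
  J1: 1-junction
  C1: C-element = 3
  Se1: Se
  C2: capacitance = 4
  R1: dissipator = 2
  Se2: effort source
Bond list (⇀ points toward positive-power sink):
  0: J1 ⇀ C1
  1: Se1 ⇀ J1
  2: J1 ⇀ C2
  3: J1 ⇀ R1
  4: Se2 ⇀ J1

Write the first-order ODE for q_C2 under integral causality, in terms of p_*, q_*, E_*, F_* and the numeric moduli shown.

dq_C2/dt = E_Se1/2 + E_Se2/2 - q_C1/6 - q_C2/8

β1 stroke at J1  (Se1: effort source, stroke at far end)
β4 stroke at J1  (Se2: effort source, stroke at far end)
β0 stroke at J1  (C1 integral (e out))
β2 stroke at J1  (prefer integral on C2)
β3 stroke at R1  (only one flow-in slot at J1)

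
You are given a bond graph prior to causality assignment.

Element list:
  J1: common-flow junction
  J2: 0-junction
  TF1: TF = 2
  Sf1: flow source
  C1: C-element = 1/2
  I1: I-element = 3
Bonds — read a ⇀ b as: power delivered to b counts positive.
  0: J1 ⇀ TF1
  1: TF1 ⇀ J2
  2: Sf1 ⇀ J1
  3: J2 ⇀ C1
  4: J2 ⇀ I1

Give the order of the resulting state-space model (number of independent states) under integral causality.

2  (C1, I1 all integral)

bond 2 |Sf1  (Sf1 (Sf) sets flow on bond)
bond 0 |J1  (1-jn J1 has f-setter on 2)
bond 1 |TF1  (TF1: transformer flips bond 0)
bond 3 |J2  (C1: C, integral causality)
bond 4 |I1  (0-jn J2 has e-setter on 3)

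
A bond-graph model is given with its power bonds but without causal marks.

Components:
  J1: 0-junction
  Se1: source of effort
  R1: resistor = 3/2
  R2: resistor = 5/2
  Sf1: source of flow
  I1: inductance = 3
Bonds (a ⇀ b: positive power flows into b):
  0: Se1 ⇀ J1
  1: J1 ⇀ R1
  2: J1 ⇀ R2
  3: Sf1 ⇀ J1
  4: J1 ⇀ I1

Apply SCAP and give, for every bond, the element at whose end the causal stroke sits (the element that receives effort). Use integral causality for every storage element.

β0 |J1  (source Se1 imposes e)
β3 |Sf1  (Sf1 (Sf) sets flow on bond)
β1 |R1  (0-jn J1 has e-setter on 0)
β2 |R2  (common-e at J1 fixed by 0)
β4 |I1  (0-jn J1 has e-setter on 0)

#0 |J1
#1 |R1
#2 |R2
#3 |Sf1
#4 |I1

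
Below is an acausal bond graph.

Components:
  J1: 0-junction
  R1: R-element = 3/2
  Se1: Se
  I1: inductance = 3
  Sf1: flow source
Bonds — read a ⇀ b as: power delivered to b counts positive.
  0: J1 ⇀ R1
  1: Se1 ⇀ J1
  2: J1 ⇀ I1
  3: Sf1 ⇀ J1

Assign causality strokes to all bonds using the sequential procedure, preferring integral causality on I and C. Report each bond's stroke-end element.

#0 |R1
#1 |J1
#2 |I1
#3 |Sf1

bond 1 |J1  (Se1: effort source, stroke at far end)
bond 3 |Sf1  (Sf1: flow source, stroke at near end)
bond 0 |R1  (J1 effort already set via bond 1)
bond 2 |I1  (0-jn J1 has e-setter on 1)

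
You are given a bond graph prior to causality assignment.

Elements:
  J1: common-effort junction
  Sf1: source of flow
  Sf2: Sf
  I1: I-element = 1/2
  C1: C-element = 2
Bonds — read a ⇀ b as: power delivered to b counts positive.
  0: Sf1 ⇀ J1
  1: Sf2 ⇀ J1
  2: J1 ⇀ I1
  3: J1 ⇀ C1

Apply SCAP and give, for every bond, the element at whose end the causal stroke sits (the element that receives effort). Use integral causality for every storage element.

β0 stroke→Sf1
β1 stroke→Sf2
β2 stroke→I1
β3 stroke→J1

b0 stroke→Sf1  (Sf1: flow source, stroke at near end)
b1 stroke→Sf2  (source Sf2 imposes f)
b2 stroke→I1  (I1: I, integral causality)
b3 stroke→J1  (J1: last free bond brings effort in)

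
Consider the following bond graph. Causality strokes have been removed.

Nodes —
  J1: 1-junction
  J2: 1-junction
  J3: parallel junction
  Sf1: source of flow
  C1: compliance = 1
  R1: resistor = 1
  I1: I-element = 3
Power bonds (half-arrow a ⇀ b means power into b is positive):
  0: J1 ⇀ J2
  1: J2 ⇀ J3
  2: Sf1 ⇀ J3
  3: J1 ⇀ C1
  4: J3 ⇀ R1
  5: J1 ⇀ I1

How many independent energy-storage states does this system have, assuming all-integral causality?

β2 stroke→Sf1  (source Sf1 imposes f)
β3 stroke→J1  (C1: C, integral causality)
β5 stroke→I1  (I1 outputs flow p/I1)
β0 stroke→J1  (common-f at J1 fixed by 5)
β1 stroke→J2  (J2 flow already set via bond 0)
β4 stroke→J3  (J3: last free bond brings effort in)

2  (C1, I1 all integral)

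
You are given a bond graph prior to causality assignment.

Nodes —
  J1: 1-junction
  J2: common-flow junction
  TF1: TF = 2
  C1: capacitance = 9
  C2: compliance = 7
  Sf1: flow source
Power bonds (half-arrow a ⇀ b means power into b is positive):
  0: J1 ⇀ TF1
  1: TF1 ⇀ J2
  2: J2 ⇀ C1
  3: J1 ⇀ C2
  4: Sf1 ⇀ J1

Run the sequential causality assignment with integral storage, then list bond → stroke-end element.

β4 |Sf1  (Sf1: flow source, stroke at near end)
β0 |J1  (J1 flow already set via bond 4)
β3 |J1  (J1 flow already set via bond 4)
β1 |TF1  (TF1: transformer flips bond 0)
β2 |J2  (J2: bond 1 brought flow, rest push out)

b0 |J1
b1 |TF1
b2 |J2
b3 |J1
b4 |Sf1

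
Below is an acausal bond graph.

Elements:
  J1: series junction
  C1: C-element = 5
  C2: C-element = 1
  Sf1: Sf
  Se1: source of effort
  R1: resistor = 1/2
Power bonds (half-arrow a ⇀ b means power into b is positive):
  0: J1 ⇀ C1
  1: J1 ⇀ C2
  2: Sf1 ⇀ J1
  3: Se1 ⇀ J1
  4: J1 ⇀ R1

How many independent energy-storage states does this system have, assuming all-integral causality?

2  (C1, C2 all integral)

#2 |Sf1  (Sf1 fixes flow; stroke at Sf1)
#3 |J1  (source Se1 imposes e)
#0 |J1  (J1 flow already set via bond 2)
#1 |J1  (J1: bond 2 brought flow, rest push out)
#4 |J1  (J1: bond 2 brought flow, rest push out)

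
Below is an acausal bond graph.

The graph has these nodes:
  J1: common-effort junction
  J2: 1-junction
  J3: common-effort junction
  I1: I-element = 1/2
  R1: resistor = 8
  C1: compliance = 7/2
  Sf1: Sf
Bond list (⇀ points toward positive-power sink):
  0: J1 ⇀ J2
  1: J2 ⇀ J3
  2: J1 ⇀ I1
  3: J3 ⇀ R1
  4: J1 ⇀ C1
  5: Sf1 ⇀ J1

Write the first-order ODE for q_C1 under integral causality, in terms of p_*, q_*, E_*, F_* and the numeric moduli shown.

dq_C1/dt = F_Sf1 - 2*p_I1 - q_C1/28

β5 stroke→Sf1  (Sf1: flow source, stroke at near end)
β2 stroke→I1  (I1: I, integral causality)
β4 stroke→J1  (prefer integral on C1)
β0 stroke→J2  (0-jn J1 has e-setter on 4)
β1 stroke→J3  (closing 1-jn rule on J2)
β3 stroke→R1  (common-e at J3 fixed by 1)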